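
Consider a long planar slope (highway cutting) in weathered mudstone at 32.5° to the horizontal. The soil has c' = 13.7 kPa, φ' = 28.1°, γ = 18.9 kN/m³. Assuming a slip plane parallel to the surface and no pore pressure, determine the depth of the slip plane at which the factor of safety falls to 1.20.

z = 4.42 m

Setting FS = 1.20 in FS = [c' + γz cos²β tanφ'] / [γz sinβ cosβ] and solving for z:
z = c' / [γ cosβ (FS·sinβ − cosβ·tanφ')]
  = 13.7 / [18.9·cos32.5°·(1.20·sin32.5° − cos32.5°·tan28.1°)]
  = 13.7 / [18.9·0.8434·(1.20·0.5373 − 0.8434·0.5340)]
  = 13.7 / 3.0992 = 4.420 m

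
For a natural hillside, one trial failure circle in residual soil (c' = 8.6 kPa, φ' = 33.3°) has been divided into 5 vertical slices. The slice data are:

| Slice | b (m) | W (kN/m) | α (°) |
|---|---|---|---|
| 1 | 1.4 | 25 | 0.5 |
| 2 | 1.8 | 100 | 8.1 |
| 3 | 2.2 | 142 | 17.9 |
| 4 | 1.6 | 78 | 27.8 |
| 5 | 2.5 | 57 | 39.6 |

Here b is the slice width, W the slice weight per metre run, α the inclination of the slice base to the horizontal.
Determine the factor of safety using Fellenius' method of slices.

FS = 2.57

Ordinary method of slices: FS = Σ[c'·Δl_i + (W_i cosα_i)·tanφ'] / Σ W_i sinα_i, with Δl_i = b_i / cosα_i.
Slice 1: Δl = 1.4/cos0.5° = 1.400 m; N'_1 = 25·cos0.5° = 25.0; c'Δl = 12.04; W sinα = 0.2
Slice 2: Δl = 1.8/cos8.1° = 1.818 m; N'_2 = 100·cos8.1° = 99.0; c'Δl = 15.64; W sinα = 14.1
Slice 3: Δl = 2.2/cos17.9° = 2.312 m; N'_3 = 142·cos17.9° = 135.1; c'Δl = 19.88; W sinα = 43.6
Slice 4: Δl = 1.6/cos27.8° = 1.809 m; N'_4 = 78·cos27.8° = 69.0; c'Δl = 15.56; W sinα = 36.4
Slice 5: Δl = 2.5/cos39.6° = 3.245 m; N'_5 = 57·cos39.6° = 43.9; c'Δl = 27.90; W sinα = 36.3
Σc'Δl = 91.0 kN/m; ΣN' = 372.0 kN/m; ΣW sinα = 130.7 kN/m
Resisting = 91.0 + 372.0·tan33.3° = 91.0 + 244.4 = 335.4 kN/m
FS = 335.4 / 130.7 = 2.567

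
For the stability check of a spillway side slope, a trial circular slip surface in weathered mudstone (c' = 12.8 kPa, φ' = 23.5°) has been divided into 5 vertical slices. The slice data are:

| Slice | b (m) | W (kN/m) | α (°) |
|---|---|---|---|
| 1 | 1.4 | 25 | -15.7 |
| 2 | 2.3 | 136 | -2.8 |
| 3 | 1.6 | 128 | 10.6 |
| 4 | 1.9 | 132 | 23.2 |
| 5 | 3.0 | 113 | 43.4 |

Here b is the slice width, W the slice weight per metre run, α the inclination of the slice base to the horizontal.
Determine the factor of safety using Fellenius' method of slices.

FS = 2.58

Ordinary method of slices: FS = Σ[c'·Δl_i + (W_i cosα_i)·tanφ'] / Σ W_i sinα_i, with Δl_i = b_i / cosα_i.
Slice 1: Δl = 1.4/cos(-15.7°) = 1.454 m; N'_1 = 25·cos(-15.7°) = 24.1; c'Δl = 18.61; W sinα = -6.8
Slice 2: Δl = 2.3/cos(-2.8°) = 2.303 m; N'_2 = 136·cos(-2.8°) = 135.8; c'Δl = 29.48; W sinα = -6.6
Slice 3: Δl = 1.6/cos10.6° = 1.628 m; N'_3 = 128·cos10.6° = 125.8; c'Δl = 20.84; W sinα = 23.5
Slice 4: Δl = 1.9/cos23.2° = 2.067 m; N'_4 = 132·cos23.2° = 121.3; c'Δl = 26.46; W sinα = 52.0
Slice 5: Δl = 3.0/cos43.4° = 4.129 m; N'_5 = 113·cos43.4° = 82.1; c'Δl = 52.85; W sinα = 77.6
Σc'Δl = 148.2 kN/m; ΣN' = 489.1 kN/m; ΣW sinα = 139.8 kN/m
Resisting = 148.2 + 489.1·tan23.5° = 148.2 + 212.7 = 360.9 kN/m
FS = 360.9 / 139.8 = 2.582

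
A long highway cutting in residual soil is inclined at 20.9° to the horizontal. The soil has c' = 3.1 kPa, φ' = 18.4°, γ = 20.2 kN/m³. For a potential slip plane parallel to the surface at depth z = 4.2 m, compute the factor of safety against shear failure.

FS = 0.98

For an infinite slope with a slip plane parallel to the surface (no pore pressure): FS = [c' + γz cos²β tanφ'] / [γz sinβ cosβ].
γz = 20.2·4.2 = 84.84 kN/m²
Numerator = 3.1 + 84.84·cos²20.9°·tan18.4° = 3.1 + 84.84·0.8727·0.3327 = 27.731 kPa
Denominator = 84.84·sin20.9°·cos20.9° = 84.84·0.3567·0.9342 = 28.274 kPa
FS = 27.731 / 28.274 = 0.981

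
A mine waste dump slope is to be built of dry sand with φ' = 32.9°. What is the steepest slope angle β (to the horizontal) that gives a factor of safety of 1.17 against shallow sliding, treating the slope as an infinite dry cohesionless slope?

β = 28.9°

For an infinite dry cohesionless slope FS = tanφ'/tanβ, so tanβ = tanφ' / FS.
tanβ = tan32.9° / 1.17 = 0.6469 / 1.17 = 0.5529
β = arctan(0.5529) = 28.94°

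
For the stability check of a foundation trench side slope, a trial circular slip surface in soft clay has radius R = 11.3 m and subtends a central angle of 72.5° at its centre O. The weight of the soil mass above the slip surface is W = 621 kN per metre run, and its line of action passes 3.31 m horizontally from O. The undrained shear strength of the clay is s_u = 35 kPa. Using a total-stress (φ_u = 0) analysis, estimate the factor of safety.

FS = 2.75

Taking moments about the centre O, the resisting moment is provided by the undrained shear strength acting along the arc:
Arc length L_a = R·θ = 11.3·(72.5°·π/180) = 11.3·1.2654 = 14.30 m
M_R = s_u·L_a·R = 35·14.30·11.3 = 5655.1 kN·m/m
M_D = W·d = 621·3.31 = 2055.5 kN·m/m
FS = M_R / M_D = 5655.1 / 2055.5 = 2.751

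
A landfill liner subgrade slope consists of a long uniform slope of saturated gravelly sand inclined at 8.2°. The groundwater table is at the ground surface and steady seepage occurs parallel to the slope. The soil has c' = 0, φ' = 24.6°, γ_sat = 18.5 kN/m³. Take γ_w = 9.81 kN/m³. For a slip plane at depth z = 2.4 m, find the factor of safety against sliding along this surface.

FS = 1.49

With seepage parallel to the slope and the water table at the surface, the effective normal stress on the slip plane uses the buoyant unit weight γ' = γ_sat − γ_w while the driving shear stress uses γ_sat:
FS = [c' + γ' z cos²β tanφ'] / [γ_sat z sinβ cosβ]
(For c' = 0 this reduces to FS = (γ'/γ_sat)·tanφ'/tanβ.)
γ' = 18.5 − 9.81 = 8.69 kN/m³
Numerator = 0.0 + 8.69·2.4·cos²8.2°·tan24.6° = 0.0 + 8.69·2.4·0.9797·0.4578 = 9.354 kPa
Denominator = 18.5·2.4·sin8.2°·cos8.2° = 18.5·2.4·0.1426·0.9898 = 6.268 kPa
FS = 9.354 / 6.268 = 1.492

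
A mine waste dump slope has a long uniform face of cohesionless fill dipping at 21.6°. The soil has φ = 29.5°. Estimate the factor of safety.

FS = 1.43

For a dry cohesionless infinite slope the factor of safety is FS = tanφ / tanβ.
FS = tan29.5° / tan21.6° = 0.5658 / 0.3959 = 1.429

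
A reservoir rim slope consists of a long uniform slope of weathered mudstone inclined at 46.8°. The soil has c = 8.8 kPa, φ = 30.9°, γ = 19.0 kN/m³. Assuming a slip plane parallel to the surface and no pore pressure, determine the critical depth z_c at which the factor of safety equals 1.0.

Setting FS = 1.00 in FS = [c + γz cos²β tanφ] / [γz sinβ cosβ] and solving for z:
z = c / [γ cosβ (FS·sinβ − cosβ·tanφ)]
  = 8.8 / [19.0·cos46.8°·(1.00·sin46.8° − cos46.8°·tan30.9°)]
  = 8.8 / [19.0·0.6845·(1.00·0.7290 − 0.6845·0.5985)]
  = 8.8 / 4.1526 = 2.119 m

z_c = 2.12 m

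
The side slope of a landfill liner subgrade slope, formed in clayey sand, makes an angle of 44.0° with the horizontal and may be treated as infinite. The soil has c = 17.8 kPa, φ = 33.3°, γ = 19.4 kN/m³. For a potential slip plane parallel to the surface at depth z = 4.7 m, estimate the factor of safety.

For an infinite slope with a slip plane parallel to the surface (no pore pressure): FS = [c + γz cos²β tanφ] / [γz sinβ cosβ].
γz = 19.4·4.7 = 91.18 kN/m²
Numerator = 17.8 + 91.18·cos²44.0°·tan33.3° = 17.8 + 91.18·0.5174·0.6569 = 48.792 kPa
Denominator = 91.18·sin44.0°·cos44.0° = 91.18·0.6947·0.7193 = 45.562 kPa
FS = 48.792 / 45.562 = 1.071

FS = 1.07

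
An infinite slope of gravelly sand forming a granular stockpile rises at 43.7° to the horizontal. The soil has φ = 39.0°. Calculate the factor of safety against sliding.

FS = 0.85

For a dry cohesionless infinite slope the factor of safety is FS = tanφ / tanβ.
FS = tan39.0° / tan43.7° = 0.8098 / 0.9556 = 0.847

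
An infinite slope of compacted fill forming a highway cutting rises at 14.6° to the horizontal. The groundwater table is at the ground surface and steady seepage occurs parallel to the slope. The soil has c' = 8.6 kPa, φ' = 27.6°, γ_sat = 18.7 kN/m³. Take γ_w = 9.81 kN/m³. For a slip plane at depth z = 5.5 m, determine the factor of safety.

FS = 1.30

With seepage parallel to the slope and the water table at the surface, the effective normal stress on the slip plane uses the buoyant unit weight γ' = γ_sat − γ_w while the driving shear stress uses γ_sat:
FS = [c' + γ' z cos²β tanφ'] / [γ_sat z sinβ cosβ]
γ' = 18.7 − 9.81 = 8.89 kN/m³
Numerator = 8.6 + 8.89·5.5·cos²14.6°·tan27.6° = 8.6 + 8.89·5.5·0.9365·0.5228 = 32.538 kPa
Denominator = 18.7·5.5·sin14.6°·cos14.6° = 18.7·5.5·0.2521·0.9677 = 25.088 kPa
FS = 32.538 / 25.088 = 1.297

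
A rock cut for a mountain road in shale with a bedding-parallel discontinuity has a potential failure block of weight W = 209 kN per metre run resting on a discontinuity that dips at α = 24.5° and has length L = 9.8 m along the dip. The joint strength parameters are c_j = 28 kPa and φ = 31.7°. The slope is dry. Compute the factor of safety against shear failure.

Resolving the block weight along and normal to the plane and applying the Mohr–Coulomb strength on the joint:
N' = W cosα = 209·cos24.5° = 190.2 kN/m
Driving force T = W sinα = 209·sin24.5° = 86.7 kN/m
Resisting force R = c_j·L + N'·tanφ = 28·9.8 + 190.2·tan31.7° = 274.4 + 117.5 = 391.9 kN/m
FS = R / T = 391.9 / 86.7 = 4.521

FS = 4.52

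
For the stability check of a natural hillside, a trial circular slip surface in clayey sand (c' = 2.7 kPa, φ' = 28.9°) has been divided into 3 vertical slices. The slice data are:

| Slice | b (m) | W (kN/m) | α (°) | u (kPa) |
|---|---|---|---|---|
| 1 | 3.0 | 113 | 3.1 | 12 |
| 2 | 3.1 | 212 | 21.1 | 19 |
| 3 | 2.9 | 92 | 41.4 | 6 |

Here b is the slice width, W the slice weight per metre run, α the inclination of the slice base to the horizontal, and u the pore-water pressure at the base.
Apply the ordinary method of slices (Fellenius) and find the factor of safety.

FS = 1.18

Ordinary method of slices: FS = Σ[c'·Δl_i + (W_i cosα_i − u_i·Δl_i)·tanφ'] / Σ W_i sinα_i, with Δl_i = b_i / cosα_i.
Slice 1: Δl = 3.0/cos3.1° = 3.004 m; N'_1 = 113·cos3.1° − 12·3.004 = 76.8; c'Δl = 8.11; W sinα = 6.1
Slice 2: Δl = 3.1/cos21.1° = 3.323 m; N'_2 = 212·cos21.1° − 19·3.323 = 134.7; c'Δl = 8.97; W sinα = 76.3
Slice 3: Δl = 2.9/cos41.4° = 3.866 m; N'_3 = 92·cos41.4° − 6·3.866 = 45.8; c'Δl = 10.44; W sinα = 60.8
Σc'Δl = 27.5 kN/m; ΣN' = 257.2 kN/m; ΣW sinα = 143.3 kN/m
Resisting = 27.5 + 257.2·tan28.9° = 27.5 + 142.0 = 169.5 kN/m
FS = 169.5 / 143.3 = 1.183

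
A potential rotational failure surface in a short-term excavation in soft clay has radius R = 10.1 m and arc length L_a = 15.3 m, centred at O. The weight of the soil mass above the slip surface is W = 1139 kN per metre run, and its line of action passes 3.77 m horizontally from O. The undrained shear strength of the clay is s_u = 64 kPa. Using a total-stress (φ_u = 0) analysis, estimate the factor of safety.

FS = 2.30

Taking moments about the centre O, the resisting moment is provided by the undrained shear strength acting along the arc:
M_R = s_u·L_a·R = 64·15.30·10.1 = 9889.9 kN·m/m
M_D = W·d = 1139·3.77 = 4294.0 kN·m/m
FS = M_R / M_D = 9889.9 / 4294.0 = 2.303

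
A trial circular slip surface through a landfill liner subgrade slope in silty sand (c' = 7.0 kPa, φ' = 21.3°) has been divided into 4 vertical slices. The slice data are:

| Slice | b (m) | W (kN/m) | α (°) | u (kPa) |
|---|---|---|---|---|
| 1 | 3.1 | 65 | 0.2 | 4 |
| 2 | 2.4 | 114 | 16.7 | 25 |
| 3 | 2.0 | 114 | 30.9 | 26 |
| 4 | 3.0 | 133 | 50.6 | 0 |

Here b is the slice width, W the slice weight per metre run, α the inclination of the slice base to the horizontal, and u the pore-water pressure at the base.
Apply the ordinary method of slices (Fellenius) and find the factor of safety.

FS = 0.90

Ordinary method of slices: FS = Σ[c'·Δl_i + (W_i cosα_i − u_i·Δl_i)·tanφ'] / Σ W_i sinα_i, with Δl_i = b_i / cosα_i.
Slice 1: Δl = 3.1/cos0.2° = 3.100 m; N'_1 = 65·cos0.2° − 4·3.100 = 52.6; c'Δl = 21.70; W sinα = 0.2
Slice 2: Δl = 2.4/cos16.7° = 2.506 m; N'_2 = 114·cos16.7° − 25·2.506 = 46.5; c'Δl = 17.54; W sinα = 32.8
Slice 3: Δl = 2.0/cos30.9° = 2.331 m; N'_3 = 114·cos30.9° − 26·2.331 = 37.2; c'Δl = 16.32; W sinα = 58.5
Slice 4: Δl = 3.0/cos50.6° = 4.726 m; N'_4 = 133·cos50.6° − 0·4.726 = 84.4; c'Δl = 33.08; W sinα = 102.8
Σc'Δl = 88.6 kN/m; ΣN' = 220.8 kN/m; ΣW sinα = 194.3 kN/m
Resisting = 88.6 + 220.8·tan21.3° = 88.6 + 86.1 = 174.7 kN/m
FS = 174.7 / 194.3 = 0.899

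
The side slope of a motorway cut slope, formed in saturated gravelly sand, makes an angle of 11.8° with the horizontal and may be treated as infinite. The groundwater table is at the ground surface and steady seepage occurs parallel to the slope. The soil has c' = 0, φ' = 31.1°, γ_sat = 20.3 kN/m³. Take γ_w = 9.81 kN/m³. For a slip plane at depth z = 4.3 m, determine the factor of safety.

FS = 1.49

With seepage parallel to the slope and the water table at the surface, the effective normal stress on the slip plane uses the buoyant unit weight γ' = γ_sat − γ_w while the driving shear stress uses γ_sat:
FS = [c' + γ' z cos²β tanφ'] / [γ_sat z sinβ cosβ]
(For c' = 0 this reduces to FS = (γ'/γ_sat)·tanφ'/tanβ.)
γ' = 20.3 − 9.81 = 10.49 kN/m³
Numerator = 0.0 + 10.49·4.3·cos²11.8°·tan31.1° = 0.0 + 10.49·4.3·0.9582·0.6032 = 26.072 kPa
Denominator = 20.3·4.3·sin11.8°·cos11.8° = 20.3·4.3·0.2045·0.9789 = 17.473 kPa
FS = 26.072 / 17.473 = 1.492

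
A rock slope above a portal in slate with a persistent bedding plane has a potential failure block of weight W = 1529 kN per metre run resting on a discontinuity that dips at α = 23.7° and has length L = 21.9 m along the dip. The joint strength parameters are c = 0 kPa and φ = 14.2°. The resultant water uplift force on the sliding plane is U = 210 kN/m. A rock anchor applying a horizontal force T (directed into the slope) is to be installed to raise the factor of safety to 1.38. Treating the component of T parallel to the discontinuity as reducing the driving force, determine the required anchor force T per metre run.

Resolving forces along and normal to the sliding plane, with the horizontal anchor force T adding T·sinα to the effective normal force and T·cosα acting up the plane against the driving force:
FS = [cL + (W cosα − U + T sinα) tanφ] / [W sinα − T cosα]
Without the anchor: N' = 1190.0 kN/m, driving T_d = 614.6 kN/m, resisting R = 0·21.9 + 1190.0·tan14.2° = 301.1 kN/m, FS = 0.49.
Setting FS = 1.38 and solving for T:
1.38·(614.6 − T cos23.7°) = 301.1 + T sin23.7°·tan14.2°
T·(sin23.7°·tan14.2° + 1.38·cos23.7°) = 1.38·614.6 − 301.1
T·(0.4019·0.2530 + 1.38·0.9157) = 848.1 − 301.1 = 547.0
T·1.3653 = 547.0
T = 400.6 kN/m

T = 401 kN/m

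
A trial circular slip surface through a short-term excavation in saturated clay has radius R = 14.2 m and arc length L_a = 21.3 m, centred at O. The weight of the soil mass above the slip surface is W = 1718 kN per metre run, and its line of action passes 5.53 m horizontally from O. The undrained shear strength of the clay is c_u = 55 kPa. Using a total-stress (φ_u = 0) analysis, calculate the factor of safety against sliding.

Taking moments about the centre O, the resisting moment is provided by the undrained shear strength acting along the arc:
M_R = c_u·L_a·R = 55·21.30·14.2 = 16635.3 kN·m/m
M_D = W·d = 1718·5.53 = 9500.5 kN·m/m
FS = M_R / M_D = 16635.3 / 9500.5 = 1.751

FS = 1.75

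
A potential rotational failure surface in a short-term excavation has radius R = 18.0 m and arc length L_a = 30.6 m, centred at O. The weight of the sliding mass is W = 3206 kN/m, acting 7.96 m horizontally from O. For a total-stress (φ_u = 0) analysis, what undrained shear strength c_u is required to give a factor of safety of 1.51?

c_u = 70.0 kPa

FS = c_u·L_a·R / (W·d), so c_u = FS·W·d / (L_a·R).
c_u = 1.51·3206·7.96 / (30.60·18.0) = 38534.8 / 550.80 = 69.96 kPa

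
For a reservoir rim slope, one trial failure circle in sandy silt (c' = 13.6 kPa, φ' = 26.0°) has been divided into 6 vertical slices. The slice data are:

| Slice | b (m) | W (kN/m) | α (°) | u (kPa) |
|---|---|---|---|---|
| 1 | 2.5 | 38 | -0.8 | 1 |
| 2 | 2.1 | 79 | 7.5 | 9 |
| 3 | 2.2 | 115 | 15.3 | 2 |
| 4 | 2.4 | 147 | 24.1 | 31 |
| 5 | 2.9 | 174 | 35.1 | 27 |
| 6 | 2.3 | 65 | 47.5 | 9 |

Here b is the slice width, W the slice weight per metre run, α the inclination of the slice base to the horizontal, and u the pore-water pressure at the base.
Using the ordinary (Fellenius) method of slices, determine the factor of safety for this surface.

FS = 1.52

Ordinary method of slices: FS = Σ[c'·Δl_i + (W_i cosα_i − u_i·Δl_i)·tanφ'] / Σ W_i sinα_i, with Δl_i = b_i / cosα_i.
Slice 1: Δl = 2.5/cos(-0.8°) = 2.500 m; N'_1 = 38·cos(-0.8°) − 1·2.500 = 35.5; c'Δl = 34.00; W sinα = -0.5
Slice 2: Δl = 2.1/cos7.5° = 2.118 m; N'_2 = 79·cos7.5° − 9·2.118 = 59.3; c'Δl = 28.81; W sinα = 10.3
Slice 3: Δl = 2.2/cos15.3° = 2.281 m; N'_3 = 115·cos15.3° − 2·2.281 = 106.4; c'Δl = 31.02; W sinα = 30.3
Slice 4: Δl = 2.4/cos24.1° = 2.629 m; N'_4 = 147·cos24.1° − 31·2.629 = 52.7; c'Δl = 35.76; W sinα = 60.0
Slice 5: Δl = 2.9/cos35.1° = 3.545 m; N'_5 = 174·cos35.1° − 27·3.545 = 46.7; c'Δl = 48.21; W sinα = 100.1
Slice 6: Δl = 2.3/cos47.5° = 3.404 m; N'_6 = 65·cos47.5° − 9·3.404 = 13.3; c'Δl = 46.30; W sinα = 47.9
Σc'Δl = 224.1 kN/m; ΣN' = 313.7 kN/m; ΣW sinα = 248.1 kN/m
Resisting = 224.1 + 313.7·tan26.0° = 224.1 + 153.0 = 377.1 kN/m
FS = 377.1 / 248.1 = 1.520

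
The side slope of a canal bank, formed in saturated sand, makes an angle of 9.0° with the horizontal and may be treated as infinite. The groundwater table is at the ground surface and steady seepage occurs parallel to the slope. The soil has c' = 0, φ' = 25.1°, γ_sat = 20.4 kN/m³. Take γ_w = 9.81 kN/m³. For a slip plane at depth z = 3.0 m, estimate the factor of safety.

With seepage parallel to the slope and the water table at the surface, the effective normal stress on the slip plane uses the buoyant unit weight γ' = γ_sat − γ_w while the driving shear stress uses γ_sat:
FS = [c' + γ' z cos²β tanφ'] / [γ_sat z sinβ cosβ]
(For c' = 0 this reduces to FS = (γ'/γ_sat)·tanφ'/tanβ.)
γ' = 20.4 − 9.81 = 10.59 kN/m³
Numerator = 0.0 + 10.59·3.0·cos²9.0°·tan25.1° = 0.0 + 10.59·3.0·0.9755·0.4684 = 14.518 kPa
Denominator = 20.4·3.0·sin9.0°·cos9.0° = 20.4·3.0·0.1564·0.9877 = 9.456 kPa
FS = 14.518 / 9.456 = 1.535

FS = 1.54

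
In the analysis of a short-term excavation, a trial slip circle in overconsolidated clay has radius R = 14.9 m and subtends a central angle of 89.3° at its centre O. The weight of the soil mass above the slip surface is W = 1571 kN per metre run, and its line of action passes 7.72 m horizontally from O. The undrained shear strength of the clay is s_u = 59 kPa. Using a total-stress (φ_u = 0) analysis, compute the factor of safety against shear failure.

Taking moments about the centre O, the resisting moment is provided by the undrained shear strength acting along the arc:
Arc length L_a = R·θ = 14.9·(89.3°·π/180) = 14.9·1.5586 = 23.22 m
M_R = s_u·L_a·R = 59·23.22·14.9 = 20415.2 kN·m/m
M_D = W·d = 1571·7.72 = 12128.1 kN·m/m
FS = M_R / M_D = 20415.2 / 12128.1 = 1.683

FS = 1.68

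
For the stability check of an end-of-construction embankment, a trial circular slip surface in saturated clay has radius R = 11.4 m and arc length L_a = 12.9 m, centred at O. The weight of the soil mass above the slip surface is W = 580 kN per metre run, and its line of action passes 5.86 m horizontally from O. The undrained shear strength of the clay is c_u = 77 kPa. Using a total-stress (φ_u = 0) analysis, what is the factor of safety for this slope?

Taking moments about the centre O, the resisting moment is provided by the undrained shear strength acting along the arc:
M_R = c_u·L_a·R = 77·12.90·11.4 = 11323.6 kN·m/m
M_D = W·d = 580·5.86 = 3398.8 kN·m/m
FS = M_R / M_D = 11323.6 / 3398.8 = 3.332

FS = 3.33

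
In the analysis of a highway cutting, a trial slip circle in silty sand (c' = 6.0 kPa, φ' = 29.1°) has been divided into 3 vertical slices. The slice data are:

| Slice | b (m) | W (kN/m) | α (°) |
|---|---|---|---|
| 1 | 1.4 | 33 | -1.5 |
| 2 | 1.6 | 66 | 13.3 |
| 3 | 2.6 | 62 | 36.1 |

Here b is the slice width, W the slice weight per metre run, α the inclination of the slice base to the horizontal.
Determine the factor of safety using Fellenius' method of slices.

FS = 2.35

Ordinary method of slices: FS = Σ[c'·Δl_i + (W_i cosα_i)·tanφ'] / Σ W_i sinα_i, with Δl_i = b_i / cosα_i.
Slice 1: Δl = 1.4/cos(-1.5°) = 1.400 m; N'_1 = 33·cos(-1.5°) = 33.0; c'Δl = 8.40; W sinα = -0.9
Slice 2: Δl = 1.6/cos13.3° = 1.644 m; N'_2 = 66·cos13.3° = 64.2; c'Δl = 9.86; W sinα = 15.2
Slice 3: Δl = 2.6/cos36.1° = 3.218 m; N'_3 = 62·cos36.1° = 50.1; c'Δl = 19.31; W sinα = 36.5
Σc'Δl = 37.6 kN/m; ΣN' = 147.3 kN/m; ΣW sinα = 50.8 kN/m
Resisting = 37.6 + 147.3·tan29.1° = 37.6 + 82.0 = 119.6 kN/m
FS = 119.6 / 50.8 = 2.351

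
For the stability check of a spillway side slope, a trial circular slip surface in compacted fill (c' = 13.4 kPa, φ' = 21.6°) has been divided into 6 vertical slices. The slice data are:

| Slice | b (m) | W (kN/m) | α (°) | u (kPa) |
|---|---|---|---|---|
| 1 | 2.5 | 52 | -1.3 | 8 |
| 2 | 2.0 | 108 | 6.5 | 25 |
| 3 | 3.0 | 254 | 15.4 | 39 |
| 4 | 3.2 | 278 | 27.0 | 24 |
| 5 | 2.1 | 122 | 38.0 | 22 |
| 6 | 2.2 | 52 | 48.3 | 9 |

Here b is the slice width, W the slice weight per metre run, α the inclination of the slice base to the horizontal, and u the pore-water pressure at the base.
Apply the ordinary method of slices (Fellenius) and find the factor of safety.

FS = 1.24

Ordinary method of slices: FS = Σ[c'·Δl_i + (W_i cosα_i − u_i·Δl_i)·tanφ'] / Σ W_i sinα_i, with Δl_i = b_i / cosα_i.
Slice 1: Δl = 2.5/cos(-1.3°) = 2.501 m; N'_1 = 52·cos(-1.3°) − 8·2.501 = 32.0; c'Δl = 33.51; W sinα = -1.2
Slice 2: Δl = 2.0/cos6.5° = 2.013 m; N'_2 = 108·cos6.5° − 25·2.013 = 57.0; c'Δl = 26.97; W sinα = 12.2
Slice 3: Δl = 3.0/cos15.4° = 3.112 m; N'_3 = 254·cos15.4° − 39·3.112 = 123.5; c'Δl = 41.70; W sinα = 67.5
Slice 4: Δl = 3.2/cos27.0° = 3.591 m; N'_4 = 278·cos27.0° − 24·3.591 = 161.5; c'Δl = 48.13; W sinα = 126.2
Slice 5: Δl = 2.1/cos38.0° = 2.665 m; N'_5 = 122·cos38.0° − 22·2.665 = 37.5; c'Δl = 35.71; W sinα = 75.1
Slice 6: Δl = 2.2/cos48.3° = 3.307 m; N'_6 = 52·cos48.3° − 9·3.307 = 4.8; c'Δl = 44.32; W sinα = 38.8
Σc'Δl = 230.3 kN/m; ΣN' = 416.3 kN/m; ΣW sinα = 318.6 kN/m
Resisting = 230.3 + 416.3·tan21.6° = 230.3 + 164.8 = 395.2 kN/m
FS = 395.2 / 318.6 = 1.240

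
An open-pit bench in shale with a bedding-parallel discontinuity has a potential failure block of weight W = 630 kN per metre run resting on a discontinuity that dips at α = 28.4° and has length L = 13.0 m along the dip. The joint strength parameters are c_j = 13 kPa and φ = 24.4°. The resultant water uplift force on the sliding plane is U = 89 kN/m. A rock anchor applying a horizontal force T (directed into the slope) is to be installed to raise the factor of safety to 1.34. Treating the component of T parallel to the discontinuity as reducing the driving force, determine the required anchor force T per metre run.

Resolving forces along and normal to the sliding plane, with the horizontal anchor force T adding T·sinα to the effective normal force and T·cosα acting up the plane against the driving force:
FS = [c_jL + (W cosα − U + T sinα) tanφ] / [W sinα − T cosα]
Without the anchor: N' = 465.2 kN/m, driving T_d = 299.6 kN/m, resisting R = 13·13.0 + 465.2·tan24.4° = 380.0 kN/m, FS = 1.27.
Setting FS = 1.34 and solving for T:
1.34·(299.6 − T cos28.4°) = 380.0 + T sin28.4°·tan24.4°
T·(sin28.4°·tan24.4° + 1.34·cos28.4°) = 1.34·299.6 − 380.0
T·(0.4756·0.4536 + 1.34·0.8796) = 401.5 − 380.0 = 21.5
T·1.3945 = 21.5
T = 15.4 kN/m

T = 15 kN/m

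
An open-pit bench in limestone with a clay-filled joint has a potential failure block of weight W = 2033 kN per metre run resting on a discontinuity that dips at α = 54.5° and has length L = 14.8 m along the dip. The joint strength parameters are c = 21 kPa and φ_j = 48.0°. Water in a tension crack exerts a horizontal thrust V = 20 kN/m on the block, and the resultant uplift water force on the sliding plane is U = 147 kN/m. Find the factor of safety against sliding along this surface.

Resolving the block weight along and normal to the plane and applying the Mohr–Coulomb strength on the joint:
N' = W cosα − U − V sinα = 2033·cos54.5° − 147 − 20·sin54.5° = 1017.3 kN/m
Driving force T = W sinα + V cosα = 2033·sin54.5° + 20·cos54.5° = 1666.7 kN/m
Resisting force R = c·L + N'·tanφ_j = 21·14.8 + 1017.3·tan48.0° = 310.8 + 1129.8 = 1440.6 kN/m
FS = R / T = 1440.6 / 1666.7 = 0.864

FS = 0.86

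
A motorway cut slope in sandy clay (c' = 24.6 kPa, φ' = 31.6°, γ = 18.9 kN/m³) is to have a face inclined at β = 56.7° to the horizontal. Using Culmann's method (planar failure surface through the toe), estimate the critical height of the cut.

Culmann's analysis gives the critical failure plane at α_cr = (β + φ')/2 = (56.7 + 31.6)/2 = 44.2°, and the critical height
H_c = (4c'/γ) · sinβ cosφ' / [1 − cos(β − φ')]
    = (4·24.6/18.9) · sin56.7°·cos31.6° / [1 − cos(25.1°)]
    = 5.206 · 0.8358·0.8517 / [1 − 0.9056]
    = 5.206 · 0.7119 / 0.0944
    = 39.25 m

H_c = 39.25 m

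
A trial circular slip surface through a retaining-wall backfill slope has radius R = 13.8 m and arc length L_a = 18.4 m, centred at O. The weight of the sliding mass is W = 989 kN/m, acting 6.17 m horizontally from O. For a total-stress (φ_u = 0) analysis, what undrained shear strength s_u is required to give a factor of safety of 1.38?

s_u = 33.2 kPa

FS = s_u·L_a·R / (W·d), so s_u = FS·W·d / (L_a·R).
s_u = 1.38·989·6.17 / (18.40·13.8) = 8420.9 / 253.92 = 33.16 kPa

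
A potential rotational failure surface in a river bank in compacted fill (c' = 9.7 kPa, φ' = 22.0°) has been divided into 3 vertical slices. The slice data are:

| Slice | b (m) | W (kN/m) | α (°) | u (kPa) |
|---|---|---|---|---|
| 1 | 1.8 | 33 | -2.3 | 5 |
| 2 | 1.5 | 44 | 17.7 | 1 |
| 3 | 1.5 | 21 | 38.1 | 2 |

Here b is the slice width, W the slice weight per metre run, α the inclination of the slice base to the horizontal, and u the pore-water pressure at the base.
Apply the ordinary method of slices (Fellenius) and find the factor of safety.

FS = 3.29

Ordinary method of slices: FS = Σ[c'·Δl_i + (W_i cosα_i − u_i·Δl_i)·tanφ'] / Σ W_i sinα_i, with Δl_i = b_i / cosα_i.
Slice 1: Δl = 1.8/cos(-2.3°) = 1.801 m; N'_1 = 33·cos(-2.3°) − 5·1.801 = 24.0; c'Δl = 17.47; W sinα = -1.3
Slice 2: Δl = 1.5/cos17.7° = 1.575 m; N'_2 = 44·cos17.7° − 1·1.575 = 40.3; c'Δl = 15.27; W sinα = 13.4
Slice 3: Δl = 1.5/cos38.1° = 1.906 m; N'_3 = 21·cos38.1° − 2·1.906 = 12.7; c'Δl = 18.49; W sinα = 13.0
Σc'Δl = 51.2 kN/m; ΣN' = 77.0 kN/m; ΣW sinα = 25.0 kN/m
Resisting = 51.2 + 77.0·tan22.0° = 51.2 + 31.1 = 82.4 kN/m
FS = 82.4 / 25.0 = 3.293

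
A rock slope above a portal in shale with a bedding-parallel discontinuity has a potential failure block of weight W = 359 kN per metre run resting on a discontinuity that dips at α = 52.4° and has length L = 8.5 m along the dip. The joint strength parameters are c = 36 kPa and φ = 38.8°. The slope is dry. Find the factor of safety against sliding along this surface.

FS = 1.70

Resolving the block weight along and normal to the plane and applying the Mohr–Coulomb strength on the joint:
N' = W cosα = 359·cos52.4° = 219.0 kN/m
Driving force T = W sinα = 359·sin52.4° = 284.4 kN/m
Resisting force R = c·L + N'·tanφ = 36·8.5 + 219.0·tan38.8° = 306.0 + 176.1 = 482.1 kN/m
FS = R / T = 482.1 / 284.4 = 1.695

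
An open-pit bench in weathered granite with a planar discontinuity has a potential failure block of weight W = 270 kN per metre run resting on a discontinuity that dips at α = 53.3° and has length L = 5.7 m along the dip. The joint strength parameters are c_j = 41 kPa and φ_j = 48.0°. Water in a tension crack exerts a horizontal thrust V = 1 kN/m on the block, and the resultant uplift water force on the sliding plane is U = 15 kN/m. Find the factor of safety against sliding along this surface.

FS = 1.82

Resolving the block weight along and normal to the plane and applying the Mohr–Coulomb strength on the joint:
N' = W cosα − U − V sinα = 270·cos53.3° − 15 − 1·sin53.3° = 145.6 kN/m
Driving force T = W sinα + V cosα = 270·sin53.3° + 1·cos53.3° = 217.1 kN/m
Resisting force R = c_j·L + N'·tanφ_j = 41·5.7 + 145.6·tan48.0° = 233.7 + 161.7 = 395.4 kN/m
FS = R / T = 395.4 / 217.1 = 1.821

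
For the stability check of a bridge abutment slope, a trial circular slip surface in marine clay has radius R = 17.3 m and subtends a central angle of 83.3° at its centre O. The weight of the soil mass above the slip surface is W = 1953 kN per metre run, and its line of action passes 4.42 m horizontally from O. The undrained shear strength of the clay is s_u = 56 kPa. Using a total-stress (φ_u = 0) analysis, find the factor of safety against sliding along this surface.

FS = 2.82

Taking moments about the centre O, the resisting moment is provided by the undrained shear strength acting along the arc:
Arc length L_a = R·θ = 17.3·(83.3°·π/180) = 17.3·1.4539 = 25.15 m
M_R = s_u·L_a·R = 56·25.15·17.3 = 24367.0 kN·m/m
M_D = W·d = 1953·4.42 = 8632.3 kN·m/m
FS = M_R / M_D = 24367.0 / 8632.3 = 2.823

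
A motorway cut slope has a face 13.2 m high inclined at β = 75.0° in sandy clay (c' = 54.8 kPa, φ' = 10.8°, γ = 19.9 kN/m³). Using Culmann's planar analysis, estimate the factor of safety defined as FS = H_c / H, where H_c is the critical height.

FS = 1.40

H_c = (4c'/γ) · sinβ cosφ' / [1 − cos(β − φ')]
    = (4·54.8/19.9) · sin75.0°·cos10.8° / [1 − cos64.2°]
    = 11.015 · 0.9488 / 0.5648 = 18.51 m
FS = H_c / H = 18.51 / 13.2 = 1.402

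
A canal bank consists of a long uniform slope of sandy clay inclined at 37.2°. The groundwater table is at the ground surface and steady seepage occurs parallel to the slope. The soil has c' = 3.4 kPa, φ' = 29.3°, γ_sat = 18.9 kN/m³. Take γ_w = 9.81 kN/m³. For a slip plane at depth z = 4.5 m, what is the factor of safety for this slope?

FS = 0.44

With seepage parallel to the slope and the water table at the surface, the effective normal stress on the slip plane uses the buoyant unit weight γ' = γ_sat − γ_w while the driving shear stress uses γ_sat:
FS = [c' + γ' z cos²β tanφ'] / [γ_sat z sinβ cosβ]
γ' = 18.9 − 9.81 = 9.09 kN/m³
Numerator = 3.4 + 9.09·4.5·cos²37.2°·tan29.3° = 3.4 + 9.09·4.5·0.6345·0.5612 = 17.964 kPa
Denominator = 18.9·4.5·sin37.2°·cos37.2° = 18.9·4.5·0.6046·0.7965 = 40.958 kPa
FS = 17.964 / 40.958 = 0.439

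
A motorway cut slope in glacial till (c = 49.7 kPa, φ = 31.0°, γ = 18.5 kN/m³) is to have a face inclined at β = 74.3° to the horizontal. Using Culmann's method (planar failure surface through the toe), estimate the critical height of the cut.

H_c = 32.57 m

Culmann's analysis gives the critical failure plane at α_cr = (β + φ)/2 = (74.3 + 31.0)/2 = 52.6°, and the critical height
H_c = (4c/γ) · sinβ cosφ / [1 − cos(β − φ)]
    = (4·49.7/18.5) · sin74.3°·cos31.0° / [1 − cos(43.3°)]
    = 10.746 · 0.9627·0.8572 / [1 − 0.7278]
    = 10.746 · 0.8252 / 0.2722
    = 32.57 m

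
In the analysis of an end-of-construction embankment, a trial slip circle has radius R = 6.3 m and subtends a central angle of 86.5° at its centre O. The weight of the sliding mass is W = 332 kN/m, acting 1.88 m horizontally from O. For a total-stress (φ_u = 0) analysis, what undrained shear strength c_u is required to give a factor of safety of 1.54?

FS = c_u·L_a·R / (W·d), so c_u = FS·W·d / (L_a·R).
Arc length L_a = R·θ = 6.3·(86.5°·π/180) = 6.3·1.5097 = 9.51 m
c_u = 1.54·332·1.88 / (9.51·6.3) = 961.2 / 59.92 = 16.04 kPa

c_u = 16.0 kPa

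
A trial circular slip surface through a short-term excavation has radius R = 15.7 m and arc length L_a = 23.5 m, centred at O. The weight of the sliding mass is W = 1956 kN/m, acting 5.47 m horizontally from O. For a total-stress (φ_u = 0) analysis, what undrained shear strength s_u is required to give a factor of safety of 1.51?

FS = s_u·L_a·R / (W·d), so s_u = FS·W·d / (L_a·R).
s_u = 1.51·1956·5.47 / (23.50·15.7) = 16156.0 / 368.95 = 43.79 kPa

s_u = 43.8 kPa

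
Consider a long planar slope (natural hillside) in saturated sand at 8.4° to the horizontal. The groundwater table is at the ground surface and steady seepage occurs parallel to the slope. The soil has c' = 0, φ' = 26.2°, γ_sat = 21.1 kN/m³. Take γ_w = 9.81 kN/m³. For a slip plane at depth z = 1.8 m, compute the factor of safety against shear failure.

FS = 1.78

With seepage parallel to the slope and the water table at the surface, the effective normal stress on the slip plane uses the buoyant unit weight γ' = γ_sat − γ_w while the driving shear stress uses γ_sat:
FS = [c' + γ' z cos²β tanφ'] / [γ_sat z sinβ cosβ]
(For c' = 0 this reduces to FS = (γ'/γ_sat)·tanφ'/tanβ.)
γ' = 21.1 − 9.81 = 11.29 kN/m³
Numerator = 0.0 + 11.29·1.8·cos²8.4°·tan26.2° = 0.0 + 11.29·1.8·0.9787·0.4921 = 9.786 kPa
Denominator = 21.1·1.8·sin8.4°·cos8.4° = 21.1·1.8·0.1461·0.9893 = 5.489 kPa
FS = 9.786 / 5.489 = 1.783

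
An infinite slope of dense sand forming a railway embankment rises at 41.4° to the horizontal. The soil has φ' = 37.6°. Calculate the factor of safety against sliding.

For a dry cohesionless infinite slope the factor of safety is FS = tanφ' / tanβ.
FS = tan37.6° / tan41.4° = 0.7701 / 0.8816 = 0.874

FS = 0.87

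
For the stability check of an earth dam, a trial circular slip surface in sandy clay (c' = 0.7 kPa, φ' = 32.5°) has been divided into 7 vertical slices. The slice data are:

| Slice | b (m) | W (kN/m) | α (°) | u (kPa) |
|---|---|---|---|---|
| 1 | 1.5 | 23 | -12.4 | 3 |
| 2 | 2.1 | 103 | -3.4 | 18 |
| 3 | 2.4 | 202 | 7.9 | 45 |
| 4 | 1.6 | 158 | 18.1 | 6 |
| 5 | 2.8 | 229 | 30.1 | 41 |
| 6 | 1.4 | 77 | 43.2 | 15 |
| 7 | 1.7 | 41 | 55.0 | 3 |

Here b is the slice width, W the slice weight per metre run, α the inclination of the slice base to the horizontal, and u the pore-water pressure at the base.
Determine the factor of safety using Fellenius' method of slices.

FS = 1.05

Ordinary method of slices: FS = Σ[c'·Δl_i + (W_i cosα_i − u_i·Δl_i)·tanφ'] / Σ W_i sinα_i, with Δl_i = b_i / cosα_i.
Slice 1: Δl = 1.5/cos(-12.4°) = 1.536 m; N'_1 = 23·cos(-12.4°) − 3·1.536 = 17.9; c'Δl = 1.08; W sinα = -4.9
Slice 2: Δl = 2.1/cos(-3.4°) = 2.104 m; N'_2 = 103·cos(-3.4°) − 18·2.104 = 65.0; c'Δl = 1.47; W sinα = -6.1
Slice 3: Δl = 2.4/cos7.9° = 2.423 m; N'_3 = 202·cos7.9° − 45·2.423 = 91.0; c'Δl = 1.70; W sinα = 27.8
Slice 4: Δl = 1.6/cos18.1° = 1.683 m; N'_4 = 158·cos18.1° − 6·1.683 = 140.1; c'Δl = 1.18; W sinα = 49.1
Slice 5: Δl = 2.8/cos30.1° = 3.236 m; N'_5 = 229·cos30.1° − 41·3.236 = 65.4; c'Δl = 2.27; W sinα = 114.8
Slice 6: Δl = 1.4/cos43.2° = 1.921 m; N'_6 = 77·cos43.2° − 15·1.921 = 27.3; c'Δl = 1.34; W sinα = 52.7
Slice 7: Δl = 1.7/cos55.0° = 2.964 m; N'_7 = 41·cos55.0° − 3·2.964 = 14.6; c'Δl = 2.07; W sinα = 33.6
Σc'Δl = 11.1 kN/m; ΣN' = 421.3 kN/m; ΣW sinα = 266.9 kN/m
Resisting = 11.1 + 421.3·tan32.5° = 11.1 + 268.4 = 279.5 kN/m
FS = 279.5 / 266.9 = 1.047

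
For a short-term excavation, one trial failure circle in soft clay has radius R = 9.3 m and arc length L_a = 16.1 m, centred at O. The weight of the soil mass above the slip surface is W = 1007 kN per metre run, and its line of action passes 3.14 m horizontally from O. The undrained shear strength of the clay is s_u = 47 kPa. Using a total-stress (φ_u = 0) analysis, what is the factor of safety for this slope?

Taking moments about the centre O, the resisting moment is provided by the undrained shear strength acting along the arc:
M_R = s_u·L_a·R = 47·16.10·9.3 = 7037.3 kN·m/m
M_D = W·d = 1007·3.14 = 3162.0 kN·m/m
FS = M_R / M_D = 7037.3 / 3162.0 = 2.226

FS = 2.23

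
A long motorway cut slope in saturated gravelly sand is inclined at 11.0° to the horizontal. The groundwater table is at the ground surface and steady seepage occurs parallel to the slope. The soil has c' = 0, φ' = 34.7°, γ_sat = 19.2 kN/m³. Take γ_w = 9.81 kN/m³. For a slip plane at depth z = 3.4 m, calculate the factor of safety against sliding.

FS = 1.74

With seepage parallel to the slope and the water table at the surface, the effective normal stress on the slip plane uses the buoyant unit weight γ' = γ_sat − γ_w while the driving shear stress uses γ_sat:
FS = [c' + γ' z cos²β tanφ'] / [γ_sat z sinβ cosβ]
(For c' = 0 this reduces to FS = (γ'/γ_sat)·tanφ'/tanβ.)
γ' = 19.2 − 9.81 = 9.39 kN/m³
Numerator = 0.0 + 9.39·3.4·cos²11.0°·tan34.7° = 0.0 + 9.39·3.4·0.9636·0.6924 = 21.302 kPa
Denominator = 19.2·3.4·sin11.0°·cos11.0° = 19.2·3.4·0.1908·0.9816 = 12.227 kPa
FS = 21.302 / 12.227 = 1.742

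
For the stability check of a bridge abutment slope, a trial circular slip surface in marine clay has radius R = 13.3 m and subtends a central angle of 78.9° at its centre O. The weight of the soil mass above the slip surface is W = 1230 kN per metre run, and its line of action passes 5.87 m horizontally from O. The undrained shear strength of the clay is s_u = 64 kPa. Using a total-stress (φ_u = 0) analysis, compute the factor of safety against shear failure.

Taking moments about the centre O, the resisting moment is provided by the undrained shear strength acting along the arc:
Arc length L_a = R·θ = 13.3·(78.9°·π/180) = 13.3·1.3771 = 18.31 m
M_R = s_u·L_a·R = 64·18.31·13.3 = 15589.7 kN·m/m
M_D = W·d = 1230·5.87 = 7220.1 kN·m/m
FS = M_R / M_D = 15589.7 / 7220.1 = 2.159

FS = 2.16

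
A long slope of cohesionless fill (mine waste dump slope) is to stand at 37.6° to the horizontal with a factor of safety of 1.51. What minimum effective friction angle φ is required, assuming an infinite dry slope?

FS = tanφ/tanβ ⇒ tanφ = FS · tanβ = 1.51 · tan37.6° = 1.1629
φ = arctan(1.1629) = 49.31°

φ = 49.3°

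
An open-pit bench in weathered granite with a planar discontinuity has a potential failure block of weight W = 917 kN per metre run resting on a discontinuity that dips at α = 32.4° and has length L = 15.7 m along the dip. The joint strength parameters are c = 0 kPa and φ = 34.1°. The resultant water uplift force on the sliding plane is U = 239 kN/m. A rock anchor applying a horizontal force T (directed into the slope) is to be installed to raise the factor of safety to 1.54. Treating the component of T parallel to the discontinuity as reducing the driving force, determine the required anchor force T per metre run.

T = 237 kN/m

Resolving forces along and normal to the sliding plane, with the horizontal anchor force T adding T·sinα to the effective normal force and T·cosα acting up the plane against the driving force:
FS = [cL + (W cosα − U + T sinα) tanφ] / [W sinα − T cosα]
Without the anchor: N' = 535.2 kN/m, driving T_d = 491.4 kN/m, resisting R = 0·15.7 + 535.2·tan34.1° = 362.4 kN/m, FS = 0.74.
Setting FS = 1.54 and solving for T:
1.54·(491.4 − T cos32.4°) = 362.4 + T sin32.4°·tan34.1°
T·(sin32.4°·tan34.1° + 1.54·cos32.4°) = 1.54·491.4 − 362.4
T·(0.5358·0.6771 + 1.54·0.8443) = 756.7 − 362.4 = 394.3
T·1.6630 = 394.3
T = 237.1 kN/m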